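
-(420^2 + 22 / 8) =-705611 / 4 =-176402.75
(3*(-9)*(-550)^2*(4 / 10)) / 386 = -1633500 / 193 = -8463.73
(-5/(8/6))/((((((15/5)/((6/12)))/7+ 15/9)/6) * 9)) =-0.99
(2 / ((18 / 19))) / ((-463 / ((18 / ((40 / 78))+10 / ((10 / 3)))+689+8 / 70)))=-193439 / 58338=-3.32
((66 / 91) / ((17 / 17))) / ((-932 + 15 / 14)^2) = 1848 / 2208168157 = 0.00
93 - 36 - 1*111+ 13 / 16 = -851 / 16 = -53.19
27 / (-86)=-27 / 86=-0.31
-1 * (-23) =23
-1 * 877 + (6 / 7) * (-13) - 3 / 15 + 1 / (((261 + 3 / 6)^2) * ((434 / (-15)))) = -37663067694 / 42396995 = -888.34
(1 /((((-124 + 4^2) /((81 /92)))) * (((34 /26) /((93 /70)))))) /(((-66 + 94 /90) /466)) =7605819 /128004016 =0.06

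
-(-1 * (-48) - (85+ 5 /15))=37.33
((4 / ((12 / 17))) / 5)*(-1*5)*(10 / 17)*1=-10 / 3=-3.33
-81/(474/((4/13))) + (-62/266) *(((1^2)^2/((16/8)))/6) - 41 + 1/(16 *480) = -41.07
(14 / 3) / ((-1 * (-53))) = 14 / 159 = 0.09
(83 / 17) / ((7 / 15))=1245 / 119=10.46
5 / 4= 1.25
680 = 680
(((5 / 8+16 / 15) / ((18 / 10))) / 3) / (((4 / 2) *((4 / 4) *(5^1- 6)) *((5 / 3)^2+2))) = -203 / 6192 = -0.03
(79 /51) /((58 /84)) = 1106 /493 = 2.24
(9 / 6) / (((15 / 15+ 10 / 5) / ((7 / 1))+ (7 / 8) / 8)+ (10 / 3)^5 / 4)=163296 / 11258563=0.01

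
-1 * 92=-92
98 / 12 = 49 / 6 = 8.17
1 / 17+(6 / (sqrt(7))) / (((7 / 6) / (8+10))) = 35.05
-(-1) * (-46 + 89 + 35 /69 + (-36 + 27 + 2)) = 2519 /69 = 36.51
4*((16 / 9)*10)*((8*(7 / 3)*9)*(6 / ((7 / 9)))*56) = 5160960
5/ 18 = 0.28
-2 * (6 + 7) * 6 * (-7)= 1092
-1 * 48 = -48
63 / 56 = 9 / 8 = 1.12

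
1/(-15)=-1/15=-0.07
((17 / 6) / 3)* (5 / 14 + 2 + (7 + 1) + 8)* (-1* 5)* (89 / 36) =-214.31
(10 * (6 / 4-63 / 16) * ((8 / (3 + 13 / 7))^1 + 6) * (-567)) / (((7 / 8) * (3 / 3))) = 2053350 / 17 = 120785.29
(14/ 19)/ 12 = 7/ 114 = 0.06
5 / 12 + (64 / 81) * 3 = 2.79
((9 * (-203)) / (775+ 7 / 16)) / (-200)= 3654 / 310175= 0.01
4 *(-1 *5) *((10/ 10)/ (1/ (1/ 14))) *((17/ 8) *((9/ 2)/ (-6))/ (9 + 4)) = 255/ 1456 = 0.18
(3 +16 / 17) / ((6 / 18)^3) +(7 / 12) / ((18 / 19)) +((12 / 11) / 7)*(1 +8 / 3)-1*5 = 102.60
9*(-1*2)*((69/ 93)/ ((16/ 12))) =-621/ 62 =-10.02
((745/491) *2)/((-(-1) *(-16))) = -745/3928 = -0.19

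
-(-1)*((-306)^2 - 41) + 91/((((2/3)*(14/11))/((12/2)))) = 188477/2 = 94238.50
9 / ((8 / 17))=153 / 8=19.12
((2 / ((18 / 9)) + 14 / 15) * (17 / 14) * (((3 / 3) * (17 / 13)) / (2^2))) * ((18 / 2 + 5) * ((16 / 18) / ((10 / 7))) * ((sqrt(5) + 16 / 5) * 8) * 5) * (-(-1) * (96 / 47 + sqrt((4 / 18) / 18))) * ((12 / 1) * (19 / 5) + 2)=101760492848 * sqrt(5) / 3711825 + 1628167885568 / 18559125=149030.99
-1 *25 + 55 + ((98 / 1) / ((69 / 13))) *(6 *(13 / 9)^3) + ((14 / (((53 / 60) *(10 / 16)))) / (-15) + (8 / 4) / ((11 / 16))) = 365.09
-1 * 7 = -7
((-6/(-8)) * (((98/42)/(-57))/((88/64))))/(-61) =14/38247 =0.00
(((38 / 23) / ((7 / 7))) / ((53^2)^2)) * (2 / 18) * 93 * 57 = 0.00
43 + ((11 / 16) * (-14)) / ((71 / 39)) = 21421 / 568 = 37.71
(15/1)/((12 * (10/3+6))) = 15/112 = 0.13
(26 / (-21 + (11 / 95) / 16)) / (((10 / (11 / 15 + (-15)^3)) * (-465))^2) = -5062071344096 / 7761963965625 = -0.65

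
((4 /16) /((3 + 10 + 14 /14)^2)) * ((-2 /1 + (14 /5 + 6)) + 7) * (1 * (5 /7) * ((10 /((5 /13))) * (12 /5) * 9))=24219 /3430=7.06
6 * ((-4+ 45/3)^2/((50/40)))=2904/5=580.80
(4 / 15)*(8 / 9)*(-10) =-64 / 27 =-2.37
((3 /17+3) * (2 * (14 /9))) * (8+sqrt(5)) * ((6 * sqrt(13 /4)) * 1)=504 * sqrt(13) * (sqrt(5)+8) /17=1094.17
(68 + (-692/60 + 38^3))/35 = 1569.38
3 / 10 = 0.30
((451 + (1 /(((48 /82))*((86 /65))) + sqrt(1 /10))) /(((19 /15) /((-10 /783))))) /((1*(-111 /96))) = 160*sqrt(10) /183483 + 93352900 /23669307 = 3.95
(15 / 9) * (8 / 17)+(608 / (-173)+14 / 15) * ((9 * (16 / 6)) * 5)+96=-1878856 / 8823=-212.95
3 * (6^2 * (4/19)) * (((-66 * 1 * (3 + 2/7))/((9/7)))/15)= -24288/95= -255.66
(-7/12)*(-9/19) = 21/76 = 0.28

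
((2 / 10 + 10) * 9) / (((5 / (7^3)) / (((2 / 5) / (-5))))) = -314874 / 625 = -503.80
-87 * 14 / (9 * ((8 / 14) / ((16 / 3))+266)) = -11368 / 22353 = -0.51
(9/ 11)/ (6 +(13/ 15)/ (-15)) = 2025/ 14707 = 0.14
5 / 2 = 2.50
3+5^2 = 28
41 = 41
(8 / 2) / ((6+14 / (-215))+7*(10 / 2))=860 / 8801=0.10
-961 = -961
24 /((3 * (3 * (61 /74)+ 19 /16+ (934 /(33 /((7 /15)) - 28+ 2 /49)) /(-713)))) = 7074328960 /3209830273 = 2.20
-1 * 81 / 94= -81 / 94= -0.86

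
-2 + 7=5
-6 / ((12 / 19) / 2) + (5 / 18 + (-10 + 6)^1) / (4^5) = -19.00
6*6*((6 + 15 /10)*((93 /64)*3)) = 37665 /32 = 1177.03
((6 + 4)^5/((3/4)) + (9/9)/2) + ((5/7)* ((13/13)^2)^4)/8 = 22400099/168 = 133333.92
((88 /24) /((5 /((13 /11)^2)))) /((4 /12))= 169 /55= 3.07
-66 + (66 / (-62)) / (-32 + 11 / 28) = -603262 / 9145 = -65.97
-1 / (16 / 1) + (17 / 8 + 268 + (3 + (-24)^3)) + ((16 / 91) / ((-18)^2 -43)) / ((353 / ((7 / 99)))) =-27678904489409 / 2042582256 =-13550.94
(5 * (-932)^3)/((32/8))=-1011946960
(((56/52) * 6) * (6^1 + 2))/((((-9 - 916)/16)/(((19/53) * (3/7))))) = -87552/637325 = -0.14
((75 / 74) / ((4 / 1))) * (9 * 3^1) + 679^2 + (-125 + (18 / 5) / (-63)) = 4775160043 / 10360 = 460922.78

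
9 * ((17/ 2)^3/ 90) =4913/ 80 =61.41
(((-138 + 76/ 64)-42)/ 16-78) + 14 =-19245/ 256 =-75.18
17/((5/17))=289/5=57.80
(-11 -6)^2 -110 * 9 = -701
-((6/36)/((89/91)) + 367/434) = -58868/57939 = -1.02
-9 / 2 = -4.50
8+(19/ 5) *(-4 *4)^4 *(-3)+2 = -3735502/ 5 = -747100.40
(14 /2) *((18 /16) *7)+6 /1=489 /8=61.12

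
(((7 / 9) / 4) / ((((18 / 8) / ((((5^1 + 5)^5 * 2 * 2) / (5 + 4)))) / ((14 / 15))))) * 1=7840000 / 2187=3584.82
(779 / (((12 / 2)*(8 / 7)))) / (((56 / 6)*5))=2.43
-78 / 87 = -26 / 29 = -0.90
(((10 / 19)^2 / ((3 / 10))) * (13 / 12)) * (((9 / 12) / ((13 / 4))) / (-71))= -250 / 76893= -0.00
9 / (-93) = -3 / 31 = -0.10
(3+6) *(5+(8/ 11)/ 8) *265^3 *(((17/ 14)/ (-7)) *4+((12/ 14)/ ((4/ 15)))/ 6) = -10384170750/ 77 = -134859360.39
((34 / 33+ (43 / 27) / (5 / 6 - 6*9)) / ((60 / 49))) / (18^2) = 17591 / 6976530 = 0.00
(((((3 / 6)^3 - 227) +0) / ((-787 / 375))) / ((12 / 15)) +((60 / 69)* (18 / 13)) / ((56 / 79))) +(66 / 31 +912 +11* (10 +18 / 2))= 2058788331599 / 1634013472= 1259.96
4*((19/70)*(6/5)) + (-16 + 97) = 14403/175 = 82.30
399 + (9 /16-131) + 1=4313 /16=269.56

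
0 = 0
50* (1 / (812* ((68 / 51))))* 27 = 2025 / 1624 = 1.25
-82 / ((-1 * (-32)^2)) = 41 / 512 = 0.08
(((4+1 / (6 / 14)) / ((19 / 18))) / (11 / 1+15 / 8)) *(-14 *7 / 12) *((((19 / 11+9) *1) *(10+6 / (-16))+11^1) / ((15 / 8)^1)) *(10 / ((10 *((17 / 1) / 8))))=-2866304 / 26265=-109.13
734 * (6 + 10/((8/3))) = 14313/2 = 7156.50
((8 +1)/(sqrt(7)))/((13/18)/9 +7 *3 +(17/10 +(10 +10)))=3645 *sqrt(7)/121282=0.08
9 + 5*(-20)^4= 800009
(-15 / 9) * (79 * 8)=-3160 / 3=-1053.33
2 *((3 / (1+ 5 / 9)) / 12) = 9 / 28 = 0.32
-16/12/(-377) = 4/1131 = 0.00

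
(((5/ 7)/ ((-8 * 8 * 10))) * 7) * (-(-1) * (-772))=193/ 32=6.03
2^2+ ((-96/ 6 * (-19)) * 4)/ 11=1260/ 11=114.55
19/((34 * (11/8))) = 76/187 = 0.41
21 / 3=7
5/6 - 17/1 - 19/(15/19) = -1207/30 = -40.23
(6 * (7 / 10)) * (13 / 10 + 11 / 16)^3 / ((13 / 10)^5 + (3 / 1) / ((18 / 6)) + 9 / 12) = 422066295 / 69925504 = 6.04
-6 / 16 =-3 / 8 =-0.38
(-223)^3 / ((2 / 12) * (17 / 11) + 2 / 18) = -2195734266 / 73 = -30078551.59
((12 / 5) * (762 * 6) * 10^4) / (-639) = -12192000 / 71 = -171718.31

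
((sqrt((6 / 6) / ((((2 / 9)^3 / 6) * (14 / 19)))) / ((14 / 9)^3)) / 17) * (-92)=-452709 * sqrt(798) / 326536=-39.16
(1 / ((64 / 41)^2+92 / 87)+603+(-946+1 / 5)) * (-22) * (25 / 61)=3088.24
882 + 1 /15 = 13231 /15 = 882.07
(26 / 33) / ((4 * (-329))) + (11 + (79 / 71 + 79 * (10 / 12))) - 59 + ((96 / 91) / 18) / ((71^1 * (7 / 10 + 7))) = 442990901 / 23382359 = 18.95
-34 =-34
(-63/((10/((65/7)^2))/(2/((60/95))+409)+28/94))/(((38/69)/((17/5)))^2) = -243246843074079/30203555960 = -8053.58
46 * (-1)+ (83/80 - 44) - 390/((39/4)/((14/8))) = -12717/80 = -158.96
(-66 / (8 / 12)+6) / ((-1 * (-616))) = -93 / 616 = -0.15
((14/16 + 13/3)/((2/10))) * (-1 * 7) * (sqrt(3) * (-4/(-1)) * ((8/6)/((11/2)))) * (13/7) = -32500 * sqrt(3)/99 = -568.60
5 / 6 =0.83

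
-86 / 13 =-6.62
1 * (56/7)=8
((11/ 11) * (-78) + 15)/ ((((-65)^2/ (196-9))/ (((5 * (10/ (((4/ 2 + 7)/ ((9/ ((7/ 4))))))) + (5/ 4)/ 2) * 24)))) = -1651023/ 845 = -1953.87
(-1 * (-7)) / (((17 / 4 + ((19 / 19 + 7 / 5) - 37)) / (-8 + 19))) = -1540 / 607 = -2.54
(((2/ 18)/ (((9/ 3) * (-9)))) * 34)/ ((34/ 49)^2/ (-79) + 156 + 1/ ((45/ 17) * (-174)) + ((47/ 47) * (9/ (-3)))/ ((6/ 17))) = -0.00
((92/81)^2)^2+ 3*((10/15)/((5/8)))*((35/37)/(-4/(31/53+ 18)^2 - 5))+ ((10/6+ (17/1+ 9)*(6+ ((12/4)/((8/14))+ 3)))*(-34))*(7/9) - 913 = -10753.68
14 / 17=0.82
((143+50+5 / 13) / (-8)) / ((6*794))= -419 / 82576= -0.01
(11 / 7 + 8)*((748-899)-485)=-42612 / 7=-6087.43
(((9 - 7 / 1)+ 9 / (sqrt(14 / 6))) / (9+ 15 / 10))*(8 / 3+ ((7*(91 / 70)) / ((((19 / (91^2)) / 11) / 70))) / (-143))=-2434310*sqrt(21) / 931 - 4868620 / 1197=-16049.53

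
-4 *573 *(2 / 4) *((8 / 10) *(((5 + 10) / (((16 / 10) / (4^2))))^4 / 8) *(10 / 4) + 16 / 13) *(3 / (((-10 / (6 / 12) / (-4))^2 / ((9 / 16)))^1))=-6363657483759 / 650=-9790242282.71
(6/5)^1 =6/5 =1.20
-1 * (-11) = 11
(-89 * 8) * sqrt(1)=-712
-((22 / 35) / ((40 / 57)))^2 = -393129 / 490000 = -0.80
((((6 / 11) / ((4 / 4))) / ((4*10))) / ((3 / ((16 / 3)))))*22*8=64 / 15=4.27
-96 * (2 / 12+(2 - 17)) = 1424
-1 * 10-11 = -21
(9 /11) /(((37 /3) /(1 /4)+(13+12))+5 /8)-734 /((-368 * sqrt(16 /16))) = 7302307 /3641176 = 2.01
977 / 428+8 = 4401 / 428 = 10.28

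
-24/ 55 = -0.44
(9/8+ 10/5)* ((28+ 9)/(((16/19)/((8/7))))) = 17575/112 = 156.92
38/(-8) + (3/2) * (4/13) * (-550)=-13447/52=-258.60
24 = 24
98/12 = 49/6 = 8.17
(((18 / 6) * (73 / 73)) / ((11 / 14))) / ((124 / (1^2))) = 21 / 682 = 0.03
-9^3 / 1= -729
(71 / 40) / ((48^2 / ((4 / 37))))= 71 / 852480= 0.00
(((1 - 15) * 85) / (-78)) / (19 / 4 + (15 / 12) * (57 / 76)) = 1360 / 507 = 2.68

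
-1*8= -8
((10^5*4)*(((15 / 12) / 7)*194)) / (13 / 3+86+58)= 58200000 / 623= 93418.94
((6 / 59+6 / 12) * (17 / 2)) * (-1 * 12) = -61.37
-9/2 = -4.50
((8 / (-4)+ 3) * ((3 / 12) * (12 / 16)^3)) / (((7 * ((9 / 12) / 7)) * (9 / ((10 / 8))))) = 5 / 256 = 0.02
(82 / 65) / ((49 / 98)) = 164 / 65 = 2.52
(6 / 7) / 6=1 / 7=0.14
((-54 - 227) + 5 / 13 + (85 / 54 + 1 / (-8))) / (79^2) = -0.04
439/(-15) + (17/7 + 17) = -1033/105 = -9.84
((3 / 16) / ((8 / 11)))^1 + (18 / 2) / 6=1.76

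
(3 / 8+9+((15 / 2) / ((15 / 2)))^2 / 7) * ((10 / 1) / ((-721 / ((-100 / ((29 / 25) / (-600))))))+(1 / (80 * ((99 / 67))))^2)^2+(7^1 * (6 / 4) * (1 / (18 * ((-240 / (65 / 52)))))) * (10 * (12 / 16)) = 471856959404318947631640854943533 / 96328606681902994882560000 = 4898409.47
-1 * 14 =-14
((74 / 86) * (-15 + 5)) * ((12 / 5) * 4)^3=-8183808 / 1075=-7612.84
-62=-62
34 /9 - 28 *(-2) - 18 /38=10141 /171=59.30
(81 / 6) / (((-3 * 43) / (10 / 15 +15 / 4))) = -159 / 344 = -0.46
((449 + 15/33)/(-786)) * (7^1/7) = -824/1441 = -0.57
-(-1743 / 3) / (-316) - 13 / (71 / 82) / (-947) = -38727841 / 21246892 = -1.82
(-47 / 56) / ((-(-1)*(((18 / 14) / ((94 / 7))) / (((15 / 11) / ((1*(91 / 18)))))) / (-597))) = 19781595 / 14014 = 1411.56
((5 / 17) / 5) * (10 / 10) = 1 / 17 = 0.06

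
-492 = -492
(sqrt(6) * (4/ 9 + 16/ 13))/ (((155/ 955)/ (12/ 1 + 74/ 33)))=17594920 * sqrt(6)/ 119691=360.08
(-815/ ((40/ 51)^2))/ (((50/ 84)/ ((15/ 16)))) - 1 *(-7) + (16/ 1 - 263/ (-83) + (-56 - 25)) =-2275155327/ 1062400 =-2141.52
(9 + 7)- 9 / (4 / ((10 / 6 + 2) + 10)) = -59 / 4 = -14.75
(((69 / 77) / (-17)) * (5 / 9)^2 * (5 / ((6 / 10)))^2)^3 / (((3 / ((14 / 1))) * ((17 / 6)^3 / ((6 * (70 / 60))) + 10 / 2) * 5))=-0.16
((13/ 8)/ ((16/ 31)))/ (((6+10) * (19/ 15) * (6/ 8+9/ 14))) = 1085/ 9728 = 0.11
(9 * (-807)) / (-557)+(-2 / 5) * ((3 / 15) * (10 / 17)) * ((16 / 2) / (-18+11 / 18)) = 193552947 / 14818985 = 13.06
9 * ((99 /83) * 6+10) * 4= 51264 /83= 617.64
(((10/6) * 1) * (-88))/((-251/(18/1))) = 2640/251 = 10.52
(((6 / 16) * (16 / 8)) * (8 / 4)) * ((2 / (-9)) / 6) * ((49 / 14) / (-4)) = 0.05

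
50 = 50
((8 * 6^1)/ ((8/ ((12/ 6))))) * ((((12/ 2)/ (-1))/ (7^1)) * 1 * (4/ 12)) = -24/ 7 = -3.43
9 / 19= 0.47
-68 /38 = -34 /19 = -1.79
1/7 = 0.14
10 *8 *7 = 560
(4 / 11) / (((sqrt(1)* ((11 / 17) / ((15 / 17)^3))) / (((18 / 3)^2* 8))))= 3888000 / 34969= 111.18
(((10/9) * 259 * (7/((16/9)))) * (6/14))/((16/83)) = 322455/128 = 2519.18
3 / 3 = 1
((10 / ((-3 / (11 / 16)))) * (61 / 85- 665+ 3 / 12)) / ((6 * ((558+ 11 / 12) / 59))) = 48841793 / 1824304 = 26.77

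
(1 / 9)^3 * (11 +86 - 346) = -83 / 243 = -0.34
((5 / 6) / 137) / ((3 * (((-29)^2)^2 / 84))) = 70 / 290692491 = 0.00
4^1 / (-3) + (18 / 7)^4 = 305324 / 7203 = 42.39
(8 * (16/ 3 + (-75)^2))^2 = 18259576384/ 9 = 2028841820.44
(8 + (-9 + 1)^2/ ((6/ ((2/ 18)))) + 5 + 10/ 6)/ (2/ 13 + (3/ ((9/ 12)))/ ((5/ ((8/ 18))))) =13910/ 447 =31.12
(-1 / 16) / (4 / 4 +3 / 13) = -13 / 256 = -0.05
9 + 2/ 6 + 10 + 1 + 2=67/ 3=22.33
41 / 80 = 0.51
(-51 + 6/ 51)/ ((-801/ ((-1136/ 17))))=-982640/ 231489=-4.24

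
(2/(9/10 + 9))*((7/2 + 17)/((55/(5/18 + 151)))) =111643/9801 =11.39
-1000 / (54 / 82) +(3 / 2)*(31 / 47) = -3851489 / 2538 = -1517.53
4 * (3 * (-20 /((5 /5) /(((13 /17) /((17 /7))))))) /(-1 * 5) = 15.11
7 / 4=1.75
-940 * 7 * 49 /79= -4081.27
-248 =-248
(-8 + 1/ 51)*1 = -407/ 51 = -7.98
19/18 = 1.06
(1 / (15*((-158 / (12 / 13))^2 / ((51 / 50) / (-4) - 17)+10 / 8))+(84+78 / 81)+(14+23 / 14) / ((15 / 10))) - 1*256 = -31992736723243 / 199197027225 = -160.61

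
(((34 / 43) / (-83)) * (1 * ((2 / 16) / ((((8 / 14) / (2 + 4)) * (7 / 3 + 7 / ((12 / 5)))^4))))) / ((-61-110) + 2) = 544 / 5585874021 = 0.00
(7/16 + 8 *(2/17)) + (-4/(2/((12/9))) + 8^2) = 51173/816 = 62.71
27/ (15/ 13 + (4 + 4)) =351/ 119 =2.95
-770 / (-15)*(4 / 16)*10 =385 / 3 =128.33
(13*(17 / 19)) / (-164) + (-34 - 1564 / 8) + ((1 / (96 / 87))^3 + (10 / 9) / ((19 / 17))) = -52341424465 / 229736448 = -227.83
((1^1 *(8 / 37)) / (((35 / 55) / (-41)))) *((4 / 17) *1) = -14432 / 4403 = -3.28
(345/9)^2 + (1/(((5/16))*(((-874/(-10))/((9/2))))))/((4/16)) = 5781917/3933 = 1470.10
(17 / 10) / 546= 17 / 5460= 0.00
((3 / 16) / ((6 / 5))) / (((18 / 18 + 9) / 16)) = 1 / 4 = 0.25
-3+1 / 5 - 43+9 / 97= -22168 / 485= -45.71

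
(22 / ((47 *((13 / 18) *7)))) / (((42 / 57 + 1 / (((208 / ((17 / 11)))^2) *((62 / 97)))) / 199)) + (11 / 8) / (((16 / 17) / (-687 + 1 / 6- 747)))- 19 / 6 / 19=-2376786701611634131 / 1148258812608768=-2069.91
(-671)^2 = 450241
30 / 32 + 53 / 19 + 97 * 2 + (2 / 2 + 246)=135197 / 304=444.73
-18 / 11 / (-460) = 0.00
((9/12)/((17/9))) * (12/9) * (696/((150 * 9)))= 116/425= 0.27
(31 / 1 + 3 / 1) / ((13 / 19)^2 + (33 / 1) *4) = 722 / 2813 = 0.26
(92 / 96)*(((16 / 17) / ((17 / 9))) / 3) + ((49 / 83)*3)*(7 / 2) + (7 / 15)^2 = 70979551 / 10794150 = 6.58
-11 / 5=-2.20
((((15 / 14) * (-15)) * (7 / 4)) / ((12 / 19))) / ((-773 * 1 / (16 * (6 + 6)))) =8550 / 773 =11.06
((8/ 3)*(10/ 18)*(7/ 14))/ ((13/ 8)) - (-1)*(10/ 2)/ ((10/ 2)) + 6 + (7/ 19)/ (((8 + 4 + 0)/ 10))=103541/ 13338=7.76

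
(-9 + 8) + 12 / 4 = 2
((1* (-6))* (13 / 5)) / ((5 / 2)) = -156 / 25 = -6.24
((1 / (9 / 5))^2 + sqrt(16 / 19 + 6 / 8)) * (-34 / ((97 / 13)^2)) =-31603 * sqrt(19) / 178771-143650 / 762129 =-0.96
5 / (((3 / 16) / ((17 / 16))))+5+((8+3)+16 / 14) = 955 / 21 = 45.48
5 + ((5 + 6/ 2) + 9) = 22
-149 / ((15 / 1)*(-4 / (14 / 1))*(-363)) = -1043 / 10890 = -0.10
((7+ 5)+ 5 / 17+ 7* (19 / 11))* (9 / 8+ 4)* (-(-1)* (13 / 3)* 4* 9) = 3645720 / 187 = 19495.83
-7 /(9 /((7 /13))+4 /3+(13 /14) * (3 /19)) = -5586 /14519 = -0.38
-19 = -19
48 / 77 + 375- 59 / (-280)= 165367 / 440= 375.83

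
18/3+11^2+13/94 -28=9319/94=99.14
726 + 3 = 729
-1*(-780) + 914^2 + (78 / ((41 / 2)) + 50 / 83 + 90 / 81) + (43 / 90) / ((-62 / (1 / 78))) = 1238486608616711 / 1481121720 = 836181.52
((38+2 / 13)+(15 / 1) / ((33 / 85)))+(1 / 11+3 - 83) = -446 / 143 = -3.12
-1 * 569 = -569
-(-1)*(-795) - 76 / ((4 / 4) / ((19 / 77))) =-62659 / 77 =-813.75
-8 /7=-1.14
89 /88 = 1.01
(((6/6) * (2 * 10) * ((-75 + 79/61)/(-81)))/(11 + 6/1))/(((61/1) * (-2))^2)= 22480/312552837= 0.00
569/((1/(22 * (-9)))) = -112662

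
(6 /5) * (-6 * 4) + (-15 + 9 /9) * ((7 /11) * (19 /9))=-23566 /495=-47.61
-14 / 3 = -4.67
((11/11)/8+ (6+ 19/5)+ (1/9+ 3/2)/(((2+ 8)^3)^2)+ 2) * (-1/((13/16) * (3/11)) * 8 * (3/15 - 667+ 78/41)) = 321834233080976/1124296875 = 286253.78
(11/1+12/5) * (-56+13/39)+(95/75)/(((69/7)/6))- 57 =-276746/345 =-802.16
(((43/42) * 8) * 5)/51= 860/1071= 0.80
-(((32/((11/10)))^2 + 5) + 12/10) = -515751/605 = -852.48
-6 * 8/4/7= -12/7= -1.71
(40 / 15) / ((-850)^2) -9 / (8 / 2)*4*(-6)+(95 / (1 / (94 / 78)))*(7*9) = 7266.69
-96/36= -8/3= -2.67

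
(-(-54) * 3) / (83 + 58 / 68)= 5508 / 2851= 1.93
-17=-17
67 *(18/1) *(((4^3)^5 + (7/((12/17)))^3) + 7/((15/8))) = 621568233766537/480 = 1294933820346.95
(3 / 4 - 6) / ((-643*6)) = 7 / 5144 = 0.00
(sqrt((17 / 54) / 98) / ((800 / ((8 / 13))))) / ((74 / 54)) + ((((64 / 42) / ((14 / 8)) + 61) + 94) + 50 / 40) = 3 * sqrt(51) / 673400 + 92387 / 588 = 157.12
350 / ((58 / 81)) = 14175 / 29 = 488.79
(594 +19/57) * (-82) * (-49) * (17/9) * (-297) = -1339685578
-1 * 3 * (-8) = 24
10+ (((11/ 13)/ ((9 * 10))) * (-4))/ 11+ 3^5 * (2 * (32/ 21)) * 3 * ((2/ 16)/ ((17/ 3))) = 4107632/ 69615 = 59.00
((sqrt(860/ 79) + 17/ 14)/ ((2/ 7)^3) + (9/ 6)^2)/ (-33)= -343 * sqrt(16985)/ 10428 - 79/ 48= -5.93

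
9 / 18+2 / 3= 7 / 6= 1.17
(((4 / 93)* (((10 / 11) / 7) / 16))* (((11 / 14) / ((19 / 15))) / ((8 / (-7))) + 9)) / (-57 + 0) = -4285 / 82723872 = -0.00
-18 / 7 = -2.57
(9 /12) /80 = 3 /320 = 0.01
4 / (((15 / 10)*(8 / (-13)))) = -13 / 3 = -4.33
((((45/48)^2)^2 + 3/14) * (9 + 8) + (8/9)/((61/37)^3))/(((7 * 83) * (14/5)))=79532878657975/7622793468444672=0.01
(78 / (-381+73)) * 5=-195 / 154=-1.27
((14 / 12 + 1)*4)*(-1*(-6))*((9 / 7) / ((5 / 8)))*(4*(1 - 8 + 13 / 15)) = -2624.37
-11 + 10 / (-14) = -82 / 7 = -11.71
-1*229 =-229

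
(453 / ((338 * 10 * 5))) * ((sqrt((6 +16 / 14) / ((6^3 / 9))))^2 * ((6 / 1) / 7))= 453 / 66248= 0.01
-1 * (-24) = 24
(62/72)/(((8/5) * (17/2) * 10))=31/4896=0.01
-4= -4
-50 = -50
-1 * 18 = -18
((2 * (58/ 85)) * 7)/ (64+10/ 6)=2436/ 16745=0.15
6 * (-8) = -48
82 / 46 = 41 / 23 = 1.78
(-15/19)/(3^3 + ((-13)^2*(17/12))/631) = -113580/3939023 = -0.03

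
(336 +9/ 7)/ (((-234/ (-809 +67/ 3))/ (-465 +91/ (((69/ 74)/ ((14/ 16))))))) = -430432.29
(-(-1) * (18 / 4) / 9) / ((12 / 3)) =1 / 8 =0.12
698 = 698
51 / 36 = 17 / 12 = 1.42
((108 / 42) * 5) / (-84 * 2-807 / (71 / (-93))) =2130 / 147287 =0.01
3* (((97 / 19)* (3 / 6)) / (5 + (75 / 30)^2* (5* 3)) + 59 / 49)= 3.69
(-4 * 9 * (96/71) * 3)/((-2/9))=657.13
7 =7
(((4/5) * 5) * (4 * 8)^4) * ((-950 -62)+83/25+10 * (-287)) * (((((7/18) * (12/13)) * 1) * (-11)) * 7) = 33725567991808/75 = 449674239890.77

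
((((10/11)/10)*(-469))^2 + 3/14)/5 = 3079817/8470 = 363.61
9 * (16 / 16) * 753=6777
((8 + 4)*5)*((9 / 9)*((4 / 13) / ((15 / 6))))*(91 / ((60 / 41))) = 2296 / 5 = 459.20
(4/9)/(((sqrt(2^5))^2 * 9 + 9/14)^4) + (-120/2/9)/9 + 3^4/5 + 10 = 305501733710025839/11999631670279245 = 25.46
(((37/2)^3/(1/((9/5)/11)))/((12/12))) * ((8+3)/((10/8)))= 455877/50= 9117.54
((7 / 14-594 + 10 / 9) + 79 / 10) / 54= -13151 / 1215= -10.82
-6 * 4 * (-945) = 22680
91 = 91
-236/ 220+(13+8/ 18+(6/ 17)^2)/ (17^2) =-42408536/ 41342895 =-1.03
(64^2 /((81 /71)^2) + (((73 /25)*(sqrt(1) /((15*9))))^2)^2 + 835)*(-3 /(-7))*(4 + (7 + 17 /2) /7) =7491558286422516682 /706396728515625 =10605.31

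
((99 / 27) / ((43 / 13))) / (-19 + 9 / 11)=-0.06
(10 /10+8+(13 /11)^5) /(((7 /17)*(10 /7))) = 19.22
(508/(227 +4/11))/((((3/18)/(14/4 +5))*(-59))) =-284988/147559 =-1.93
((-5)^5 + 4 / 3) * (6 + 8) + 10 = -43721.33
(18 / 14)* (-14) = -18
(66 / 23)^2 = 4356 / 529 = 8.23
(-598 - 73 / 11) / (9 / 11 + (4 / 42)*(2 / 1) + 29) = -139671 / 6932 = -20.15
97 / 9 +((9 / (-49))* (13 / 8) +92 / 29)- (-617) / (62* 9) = 46805813 / 3171672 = 14.76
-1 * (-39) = 39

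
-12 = -12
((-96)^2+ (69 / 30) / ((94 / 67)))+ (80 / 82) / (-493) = 175137138153 / 19000220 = 9217.64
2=2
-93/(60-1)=-93/59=-1.58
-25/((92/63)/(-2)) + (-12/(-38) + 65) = 87011/874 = 99.55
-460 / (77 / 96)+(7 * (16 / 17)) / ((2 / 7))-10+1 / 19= -560.40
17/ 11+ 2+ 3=72/ 11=6.55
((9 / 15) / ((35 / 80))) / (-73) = -48 / 2555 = -0.02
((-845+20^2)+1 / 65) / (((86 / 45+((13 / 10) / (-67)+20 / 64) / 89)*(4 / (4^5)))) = -6358074605568 / 106849951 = -59504.70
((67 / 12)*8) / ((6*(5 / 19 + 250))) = 1273 / 42795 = 0.03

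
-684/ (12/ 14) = -798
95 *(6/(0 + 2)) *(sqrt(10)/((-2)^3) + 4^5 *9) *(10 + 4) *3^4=2978519040 - 161595 *sqrt(10)/4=2978391287.94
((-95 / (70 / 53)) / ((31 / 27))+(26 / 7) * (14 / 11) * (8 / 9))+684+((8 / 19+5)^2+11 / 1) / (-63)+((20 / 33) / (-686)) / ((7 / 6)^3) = 162907782178399 / 260688771882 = 624.91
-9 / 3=-3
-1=-1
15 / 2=7.50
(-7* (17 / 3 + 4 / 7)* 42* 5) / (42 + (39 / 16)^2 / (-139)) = -2490880 / 11397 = -218.56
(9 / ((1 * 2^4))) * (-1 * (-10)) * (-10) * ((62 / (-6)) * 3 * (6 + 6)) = 20925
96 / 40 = 12 / 5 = 2.40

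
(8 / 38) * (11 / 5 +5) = 144 / 95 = 1.52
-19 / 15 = -1.27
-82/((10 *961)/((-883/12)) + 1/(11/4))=398233/632494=0.63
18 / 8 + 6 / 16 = 2.62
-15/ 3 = -5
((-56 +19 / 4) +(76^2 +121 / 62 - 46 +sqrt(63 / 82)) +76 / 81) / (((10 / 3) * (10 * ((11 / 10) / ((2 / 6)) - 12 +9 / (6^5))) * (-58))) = 0.34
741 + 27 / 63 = 5190 / 7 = 741.43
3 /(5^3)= 3 /125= 0.02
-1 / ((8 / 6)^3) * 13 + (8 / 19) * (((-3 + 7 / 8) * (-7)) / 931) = -885889 / 161728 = -5.48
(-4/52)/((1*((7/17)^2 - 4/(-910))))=-10115/22873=-0.44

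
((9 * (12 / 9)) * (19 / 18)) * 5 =190 / 3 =63.33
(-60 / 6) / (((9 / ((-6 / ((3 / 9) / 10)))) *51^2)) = 200 / 2601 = 0.08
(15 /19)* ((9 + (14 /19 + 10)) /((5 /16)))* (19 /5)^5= 987696 /25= 39507.84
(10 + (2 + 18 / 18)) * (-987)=-12831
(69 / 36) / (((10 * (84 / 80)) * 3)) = 23 / 378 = 0.06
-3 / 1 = -3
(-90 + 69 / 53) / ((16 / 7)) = -32907 / 848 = -38.81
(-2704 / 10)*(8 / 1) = -10816 / 5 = -2163.20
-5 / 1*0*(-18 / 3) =0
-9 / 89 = -0.10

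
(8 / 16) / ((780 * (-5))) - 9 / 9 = -7801 / 7800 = -1.00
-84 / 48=-7 / 4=-1.75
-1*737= -737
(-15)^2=225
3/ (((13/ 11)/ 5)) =165/ 13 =12.69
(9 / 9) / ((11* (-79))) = -1 / 869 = -0.00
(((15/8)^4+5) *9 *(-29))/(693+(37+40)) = -5.88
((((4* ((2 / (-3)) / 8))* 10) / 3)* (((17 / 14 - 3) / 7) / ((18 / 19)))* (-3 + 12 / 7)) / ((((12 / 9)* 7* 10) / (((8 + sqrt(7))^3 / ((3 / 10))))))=-16.58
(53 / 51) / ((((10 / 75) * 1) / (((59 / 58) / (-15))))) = -3127 / 5916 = -0.53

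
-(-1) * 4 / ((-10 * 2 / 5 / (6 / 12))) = -1 / 2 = -0.50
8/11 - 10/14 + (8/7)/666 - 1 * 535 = -13717558/25641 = -534.99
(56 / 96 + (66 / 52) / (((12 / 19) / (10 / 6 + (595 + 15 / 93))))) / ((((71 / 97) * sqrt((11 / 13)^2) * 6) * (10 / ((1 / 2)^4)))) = 375266713 / 185940480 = 2.02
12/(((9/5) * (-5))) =-4/3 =-1.33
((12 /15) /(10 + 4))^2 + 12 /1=14704 /1225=12.00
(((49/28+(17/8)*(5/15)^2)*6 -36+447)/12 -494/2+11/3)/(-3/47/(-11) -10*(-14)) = -15491905/10423152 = -1.49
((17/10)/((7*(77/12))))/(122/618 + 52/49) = 1854/61655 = 0.03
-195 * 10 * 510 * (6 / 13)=-459000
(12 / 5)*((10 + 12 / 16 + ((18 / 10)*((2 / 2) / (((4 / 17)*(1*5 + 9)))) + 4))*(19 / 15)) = 81377 / 1750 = 46.50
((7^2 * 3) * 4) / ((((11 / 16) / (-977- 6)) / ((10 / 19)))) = -92480640 / 209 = -442491.10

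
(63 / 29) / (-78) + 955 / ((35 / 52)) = 7488581 / 5278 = 1418.83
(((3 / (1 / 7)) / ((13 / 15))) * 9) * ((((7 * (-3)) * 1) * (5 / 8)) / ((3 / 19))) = -1885275 / 104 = -18127.64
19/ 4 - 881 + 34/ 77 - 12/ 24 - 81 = -294851/ 308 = -957.31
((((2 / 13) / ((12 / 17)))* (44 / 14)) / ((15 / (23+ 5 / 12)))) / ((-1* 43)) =-52547 / 2113020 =-0.02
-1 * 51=-51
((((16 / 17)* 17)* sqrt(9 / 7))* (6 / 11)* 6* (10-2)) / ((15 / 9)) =285.00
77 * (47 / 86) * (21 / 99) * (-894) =-7980.16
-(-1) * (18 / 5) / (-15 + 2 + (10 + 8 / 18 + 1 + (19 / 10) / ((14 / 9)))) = -4536 / 421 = -10.77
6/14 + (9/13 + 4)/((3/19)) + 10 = 40.15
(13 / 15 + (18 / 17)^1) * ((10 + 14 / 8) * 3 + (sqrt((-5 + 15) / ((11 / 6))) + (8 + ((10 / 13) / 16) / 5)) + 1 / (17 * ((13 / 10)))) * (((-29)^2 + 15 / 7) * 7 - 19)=1925702 * sqrt(165) / 935 + 73718761113 / 150280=516998.44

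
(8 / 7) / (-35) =-8 / 245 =-0.03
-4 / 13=-0.31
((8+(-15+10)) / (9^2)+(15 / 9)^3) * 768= 3584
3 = 3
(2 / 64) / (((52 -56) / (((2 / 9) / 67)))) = -1 / 38592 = -0.00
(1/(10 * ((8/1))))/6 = 1/480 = 0.00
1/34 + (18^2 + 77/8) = 45377/136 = 333.65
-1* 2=-2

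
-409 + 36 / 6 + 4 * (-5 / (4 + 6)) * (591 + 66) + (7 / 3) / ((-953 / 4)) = -4908931 / 2859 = -1717.01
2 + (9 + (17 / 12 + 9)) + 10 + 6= 449 / 12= 37.42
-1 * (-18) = 18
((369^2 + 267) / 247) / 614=0.90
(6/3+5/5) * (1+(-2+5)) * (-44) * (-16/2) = 4224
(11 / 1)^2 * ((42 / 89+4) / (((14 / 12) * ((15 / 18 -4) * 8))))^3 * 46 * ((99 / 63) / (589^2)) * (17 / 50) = -2989796095678491 / 100691678643969702275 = -0.00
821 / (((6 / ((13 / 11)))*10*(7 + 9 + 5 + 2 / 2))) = 10673 / 14520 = 0.74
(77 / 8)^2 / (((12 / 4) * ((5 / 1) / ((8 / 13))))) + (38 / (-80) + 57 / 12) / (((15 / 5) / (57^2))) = 903557 / 195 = 4633.63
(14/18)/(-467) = -7/4203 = -0.00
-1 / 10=-0.10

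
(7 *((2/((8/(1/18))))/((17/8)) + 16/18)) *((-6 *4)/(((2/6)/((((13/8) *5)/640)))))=-12467/2176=-5.73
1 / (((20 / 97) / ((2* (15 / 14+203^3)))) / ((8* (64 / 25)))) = 1454112169088 / 875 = 1661842478.96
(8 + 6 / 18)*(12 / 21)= 4.76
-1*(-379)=379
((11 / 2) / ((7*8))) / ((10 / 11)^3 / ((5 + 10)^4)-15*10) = -5929605 / 9056123104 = -0.00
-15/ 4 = -3.75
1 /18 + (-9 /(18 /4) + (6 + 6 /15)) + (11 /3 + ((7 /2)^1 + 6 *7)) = 2413 /45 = 53.62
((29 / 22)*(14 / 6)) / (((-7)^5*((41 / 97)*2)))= -2813 / 12994212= -0.00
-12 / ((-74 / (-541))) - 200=-10646 / 37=-287.73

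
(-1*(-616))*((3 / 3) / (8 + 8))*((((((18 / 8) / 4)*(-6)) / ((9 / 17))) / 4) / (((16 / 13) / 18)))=-459459 / 512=-897.38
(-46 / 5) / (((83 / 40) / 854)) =-314272 / 83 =-3786.41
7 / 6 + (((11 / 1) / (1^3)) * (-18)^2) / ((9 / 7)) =16639 / 6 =2773.17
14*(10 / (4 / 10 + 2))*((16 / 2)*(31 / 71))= 43400 / 213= 203.76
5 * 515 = 2575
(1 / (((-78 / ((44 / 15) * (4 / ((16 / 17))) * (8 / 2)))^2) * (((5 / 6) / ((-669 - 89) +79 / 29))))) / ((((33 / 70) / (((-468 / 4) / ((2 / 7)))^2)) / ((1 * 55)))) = -1050850481604 / 145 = -7247244700.72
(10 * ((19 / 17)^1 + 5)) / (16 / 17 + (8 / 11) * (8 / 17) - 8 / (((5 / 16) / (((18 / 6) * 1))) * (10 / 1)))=-17875 / 1869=-9.56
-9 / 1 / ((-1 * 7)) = 9 / 7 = 1.29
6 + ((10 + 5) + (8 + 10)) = 39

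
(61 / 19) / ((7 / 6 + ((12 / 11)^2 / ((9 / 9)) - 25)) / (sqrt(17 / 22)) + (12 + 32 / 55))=-48664275 * sqrt(374) / 5749357307 - 459688680 / 5749357307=-0.24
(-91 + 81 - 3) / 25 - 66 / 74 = -1306 / 925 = -1.41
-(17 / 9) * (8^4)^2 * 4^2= -4563402752 / 9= -507044750.22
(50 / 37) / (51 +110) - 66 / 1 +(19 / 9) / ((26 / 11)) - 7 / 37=-91006913 / 1393938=-65.29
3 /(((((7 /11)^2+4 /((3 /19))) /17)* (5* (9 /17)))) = 34969 /46715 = 0.75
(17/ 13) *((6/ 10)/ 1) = 0.78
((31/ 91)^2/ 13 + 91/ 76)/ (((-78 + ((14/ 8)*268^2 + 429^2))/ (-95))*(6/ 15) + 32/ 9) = -444125655/ 478719111416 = -0.00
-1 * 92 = -92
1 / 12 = 0.08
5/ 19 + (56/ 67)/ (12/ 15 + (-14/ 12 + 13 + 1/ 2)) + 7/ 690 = 0.34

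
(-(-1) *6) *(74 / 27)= 148 / 9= 16.44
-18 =-18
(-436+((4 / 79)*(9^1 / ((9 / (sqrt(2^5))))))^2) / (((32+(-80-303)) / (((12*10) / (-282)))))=-54411280 / 102957777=-0.53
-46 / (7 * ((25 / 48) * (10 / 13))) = -14352 / 875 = -16.40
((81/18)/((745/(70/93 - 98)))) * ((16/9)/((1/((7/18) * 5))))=-253232/124713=-2.03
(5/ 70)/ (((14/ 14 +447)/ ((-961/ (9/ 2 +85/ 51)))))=-2883/ 116032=-0.02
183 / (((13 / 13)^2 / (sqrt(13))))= 183 * sqrt(13)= 659.82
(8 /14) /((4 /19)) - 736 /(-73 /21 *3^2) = 40225 /1533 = 26.24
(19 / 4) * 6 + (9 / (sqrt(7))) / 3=3 * sqrt(7) / 7 + 57 / 2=29.63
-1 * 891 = -891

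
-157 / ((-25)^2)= -157 / 625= -0.25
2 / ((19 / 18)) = 36 / 19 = 1.89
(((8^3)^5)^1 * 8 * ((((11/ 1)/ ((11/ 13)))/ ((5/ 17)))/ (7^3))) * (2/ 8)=15551492463263744/ 1715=9067925634556.12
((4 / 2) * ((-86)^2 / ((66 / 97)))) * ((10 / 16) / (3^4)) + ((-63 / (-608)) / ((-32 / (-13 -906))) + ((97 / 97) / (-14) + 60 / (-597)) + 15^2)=395.55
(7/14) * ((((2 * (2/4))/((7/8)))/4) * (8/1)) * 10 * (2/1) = 160/7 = 22.86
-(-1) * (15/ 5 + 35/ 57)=206/ 57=3.61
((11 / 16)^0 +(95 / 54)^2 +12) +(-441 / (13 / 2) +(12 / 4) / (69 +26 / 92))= -6246971117 / 120812796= -51.71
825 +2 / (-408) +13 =170951 / 204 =838.00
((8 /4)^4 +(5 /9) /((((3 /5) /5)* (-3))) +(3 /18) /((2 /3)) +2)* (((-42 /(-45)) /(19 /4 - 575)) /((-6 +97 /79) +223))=-2993389 /23889597300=-0.00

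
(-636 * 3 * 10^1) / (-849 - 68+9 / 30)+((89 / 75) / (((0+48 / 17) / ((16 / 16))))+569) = 19478432471 / 33001200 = 590.23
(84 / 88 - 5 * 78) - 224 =-13487 / 22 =-613.05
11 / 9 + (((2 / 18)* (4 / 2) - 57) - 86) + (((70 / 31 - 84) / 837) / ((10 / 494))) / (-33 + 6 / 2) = -275157701 / 1946025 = -141.39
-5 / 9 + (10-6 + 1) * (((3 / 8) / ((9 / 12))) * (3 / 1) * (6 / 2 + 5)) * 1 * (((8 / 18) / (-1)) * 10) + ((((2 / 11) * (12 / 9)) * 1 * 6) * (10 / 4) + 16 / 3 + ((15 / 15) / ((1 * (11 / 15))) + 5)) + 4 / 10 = -11317 / 45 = -251.49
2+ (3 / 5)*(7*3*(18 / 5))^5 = 23151559706354 / 15625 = 1481699821.21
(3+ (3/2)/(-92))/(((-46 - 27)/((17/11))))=-9333/147752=-0.06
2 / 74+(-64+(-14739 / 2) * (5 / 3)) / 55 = -913531 / 4070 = -224.45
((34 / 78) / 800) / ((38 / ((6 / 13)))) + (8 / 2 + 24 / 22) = 143852987 / 28256800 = 5.09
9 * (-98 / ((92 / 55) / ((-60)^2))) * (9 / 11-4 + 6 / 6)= 95256000 / 23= 4141565.22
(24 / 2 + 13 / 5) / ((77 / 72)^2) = 378432 / 29645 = 12.77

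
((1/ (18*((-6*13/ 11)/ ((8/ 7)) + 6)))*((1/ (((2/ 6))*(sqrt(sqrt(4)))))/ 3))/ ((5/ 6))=-22*sqrt(2)/ 135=-0.23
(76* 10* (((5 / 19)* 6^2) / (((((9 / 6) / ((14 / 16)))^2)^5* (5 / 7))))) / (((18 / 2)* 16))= 9886633715 / 30958682112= 0.32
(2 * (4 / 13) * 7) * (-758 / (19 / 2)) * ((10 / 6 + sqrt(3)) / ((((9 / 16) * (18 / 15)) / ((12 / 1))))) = -13583360 * sqrt(3) / 2223 - 67916800 / 6669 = -20767.43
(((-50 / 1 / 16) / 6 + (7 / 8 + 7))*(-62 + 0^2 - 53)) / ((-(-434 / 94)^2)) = 89674355 / 2260272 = 39.67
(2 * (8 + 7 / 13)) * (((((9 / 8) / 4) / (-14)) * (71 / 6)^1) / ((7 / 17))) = -401931 / 40768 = -9.86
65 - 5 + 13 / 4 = 253 / 4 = 63.25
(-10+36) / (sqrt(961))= 26 / 31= 0.84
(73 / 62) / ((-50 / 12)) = -0.28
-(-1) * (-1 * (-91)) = 91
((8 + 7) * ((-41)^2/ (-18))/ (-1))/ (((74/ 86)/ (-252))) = -15179430/ 37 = -410254.86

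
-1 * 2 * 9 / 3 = -6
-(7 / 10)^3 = -343 / 1000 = -0.34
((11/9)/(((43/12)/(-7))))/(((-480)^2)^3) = -77/394436542464000000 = -0.00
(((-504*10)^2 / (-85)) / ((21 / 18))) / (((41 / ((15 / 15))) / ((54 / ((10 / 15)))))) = -506053.60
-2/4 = -1/2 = -0.50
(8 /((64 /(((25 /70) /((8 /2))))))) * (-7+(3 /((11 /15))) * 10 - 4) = 235 /704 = 0.33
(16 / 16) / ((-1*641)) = -1 / 641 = -0.00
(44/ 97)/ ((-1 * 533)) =-44/ 51701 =-0.00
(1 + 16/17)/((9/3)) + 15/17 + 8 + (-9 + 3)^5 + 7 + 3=-131860/17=-7756.47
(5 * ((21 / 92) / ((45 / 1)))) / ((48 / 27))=21 / 1472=0.01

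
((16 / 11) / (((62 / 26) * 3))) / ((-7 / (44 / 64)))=-13 / 651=-0.02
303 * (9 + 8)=5151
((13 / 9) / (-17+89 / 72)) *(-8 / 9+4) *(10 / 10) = -2912 / 10215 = -0.29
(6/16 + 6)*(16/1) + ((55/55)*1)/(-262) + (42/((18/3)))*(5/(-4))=48861/524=93.25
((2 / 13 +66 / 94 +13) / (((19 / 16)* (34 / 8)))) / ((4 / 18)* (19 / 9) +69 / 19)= 2581632 / 3856021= 0.67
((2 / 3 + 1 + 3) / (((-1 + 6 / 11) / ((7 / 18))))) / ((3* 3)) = -539 / 1215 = -0.44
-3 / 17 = -0.18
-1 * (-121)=121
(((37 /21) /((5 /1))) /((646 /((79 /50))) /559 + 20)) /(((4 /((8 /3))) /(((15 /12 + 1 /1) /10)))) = 1633957 /640864000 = 0.00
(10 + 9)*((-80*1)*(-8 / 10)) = 1216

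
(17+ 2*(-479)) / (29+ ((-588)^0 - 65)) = 941 / 35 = 26.89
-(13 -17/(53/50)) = 161/53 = 3.04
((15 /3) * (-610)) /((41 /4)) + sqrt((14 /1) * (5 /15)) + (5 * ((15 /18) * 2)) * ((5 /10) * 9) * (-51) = -181225 /82 + sqrt(42) /3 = -2207.90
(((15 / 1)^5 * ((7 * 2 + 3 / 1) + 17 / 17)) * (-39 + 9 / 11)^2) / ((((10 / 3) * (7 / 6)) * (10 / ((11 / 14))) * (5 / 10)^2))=17714700000 / 11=1610427272.73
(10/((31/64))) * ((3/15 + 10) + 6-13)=2048/31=66.06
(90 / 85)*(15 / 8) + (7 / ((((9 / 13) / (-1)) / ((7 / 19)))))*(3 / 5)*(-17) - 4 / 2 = 736087 / 19380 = 37.98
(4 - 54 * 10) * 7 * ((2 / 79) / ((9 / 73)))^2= -158.21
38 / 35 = 1.09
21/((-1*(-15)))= 7/5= 1.40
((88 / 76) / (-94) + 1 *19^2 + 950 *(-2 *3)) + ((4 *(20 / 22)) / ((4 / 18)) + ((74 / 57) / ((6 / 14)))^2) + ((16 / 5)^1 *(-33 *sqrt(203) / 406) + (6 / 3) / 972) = -481961418767 / 90705582 -264 *sqrt(203) / 1015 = -5317.18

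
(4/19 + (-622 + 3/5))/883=-0.70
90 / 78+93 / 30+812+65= 114563 / 130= 881.25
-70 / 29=-2.41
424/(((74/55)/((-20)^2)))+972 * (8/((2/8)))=5814848/37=157158.05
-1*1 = -1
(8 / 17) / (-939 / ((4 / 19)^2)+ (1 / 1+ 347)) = -128 / 5667987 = -0.00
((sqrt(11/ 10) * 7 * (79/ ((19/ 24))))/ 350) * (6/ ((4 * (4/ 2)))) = 711 * sqrt(110)/ 4750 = 1.57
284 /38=142 /19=7.47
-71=-71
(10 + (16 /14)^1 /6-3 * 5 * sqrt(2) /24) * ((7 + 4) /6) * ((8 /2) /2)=2354 /63-55 * sqrt(2) /24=34.12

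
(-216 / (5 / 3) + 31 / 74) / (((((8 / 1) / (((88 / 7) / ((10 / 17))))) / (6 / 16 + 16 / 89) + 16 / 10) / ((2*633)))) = -148988172091 / 2072296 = -71895.22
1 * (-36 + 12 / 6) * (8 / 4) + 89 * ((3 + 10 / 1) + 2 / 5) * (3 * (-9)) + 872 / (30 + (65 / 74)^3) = -400783771401 / 12431345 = -32239.78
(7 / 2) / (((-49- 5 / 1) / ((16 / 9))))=-28 / 243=-0.12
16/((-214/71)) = -568/107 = -5.31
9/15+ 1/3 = 14/15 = 0.93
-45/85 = -9/17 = -0.53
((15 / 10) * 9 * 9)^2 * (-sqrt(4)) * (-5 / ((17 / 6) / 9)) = 7971615 / 17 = 468918.53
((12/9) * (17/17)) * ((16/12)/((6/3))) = 8/9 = 0.89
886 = 886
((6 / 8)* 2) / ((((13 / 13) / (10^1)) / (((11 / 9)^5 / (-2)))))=-805255 / 39366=-20.46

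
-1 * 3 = -3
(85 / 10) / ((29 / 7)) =119 / 58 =2.05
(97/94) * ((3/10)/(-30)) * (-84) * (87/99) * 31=610421/25850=23.61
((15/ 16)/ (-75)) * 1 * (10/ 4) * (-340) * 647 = 54995/ 8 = 6874.38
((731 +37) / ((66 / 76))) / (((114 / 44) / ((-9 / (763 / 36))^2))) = 35831808 / 582169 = 61.55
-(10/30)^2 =-1/9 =-0.11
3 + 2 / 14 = 22 / 7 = 3.14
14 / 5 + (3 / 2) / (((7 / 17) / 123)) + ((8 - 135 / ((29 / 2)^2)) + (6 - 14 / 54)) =737475797 / 1589490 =463.97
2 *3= 6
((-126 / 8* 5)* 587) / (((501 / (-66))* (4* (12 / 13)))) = 8813805 / 5344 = 1649.29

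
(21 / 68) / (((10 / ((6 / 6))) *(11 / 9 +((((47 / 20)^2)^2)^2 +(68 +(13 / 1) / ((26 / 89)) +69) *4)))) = 120960000000 / 6491510859249433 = 0.00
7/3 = 2.33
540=540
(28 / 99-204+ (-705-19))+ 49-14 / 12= -174217 / 198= -879.88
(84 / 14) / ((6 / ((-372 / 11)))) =-372 / 11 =-33.82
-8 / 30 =-4 / 15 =-0.27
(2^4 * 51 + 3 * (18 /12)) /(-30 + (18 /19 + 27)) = -10393 /26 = -399.73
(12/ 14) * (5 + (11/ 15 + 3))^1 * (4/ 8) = 131/ 35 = 3.74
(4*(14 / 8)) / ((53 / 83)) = 581 / 53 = 10.96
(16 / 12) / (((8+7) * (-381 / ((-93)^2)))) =-3844 / 1905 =-2.02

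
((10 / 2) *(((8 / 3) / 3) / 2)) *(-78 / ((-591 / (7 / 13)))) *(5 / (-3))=-1400 / 5319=-0.26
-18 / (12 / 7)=-21 / 2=-10.50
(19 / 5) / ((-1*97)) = -19 / 485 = -0.04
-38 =-38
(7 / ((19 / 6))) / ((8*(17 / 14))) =147 / 646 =0.23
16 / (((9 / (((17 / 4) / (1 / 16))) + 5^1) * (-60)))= -272 / 5235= -0.05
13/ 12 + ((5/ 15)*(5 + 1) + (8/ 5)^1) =281/ 60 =4.68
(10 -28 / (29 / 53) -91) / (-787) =3833 / 22823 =0.17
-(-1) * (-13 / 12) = -13 / 12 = -1.08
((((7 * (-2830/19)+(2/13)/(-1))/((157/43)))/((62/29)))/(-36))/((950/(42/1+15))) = 6691402/30053725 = 0.22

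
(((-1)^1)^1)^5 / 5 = -1 / 5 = -0.20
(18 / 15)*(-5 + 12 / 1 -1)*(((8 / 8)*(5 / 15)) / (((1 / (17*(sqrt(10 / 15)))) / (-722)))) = -49096*sqrt(6) / 5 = -24052.03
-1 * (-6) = 6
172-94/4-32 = 233/2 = 116.50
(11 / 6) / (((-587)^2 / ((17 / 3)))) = 187 / 6202242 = 0.00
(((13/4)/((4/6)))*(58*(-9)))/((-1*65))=783/20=39.15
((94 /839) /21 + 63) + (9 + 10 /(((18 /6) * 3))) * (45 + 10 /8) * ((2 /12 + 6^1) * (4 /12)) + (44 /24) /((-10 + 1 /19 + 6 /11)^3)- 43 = 1049405597673513077 /1069446113883000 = 981.26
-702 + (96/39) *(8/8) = -9094/13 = -699.54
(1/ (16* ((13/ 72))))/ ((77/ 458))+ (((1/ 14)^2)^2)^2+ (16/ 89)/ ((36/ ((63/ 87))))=3370354551275057/ 1634065956466944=2.06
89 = 89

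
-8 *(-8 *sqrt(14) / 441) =64 *sqrt(14) / 441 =0.54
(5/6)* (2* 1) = 5/3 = 1.67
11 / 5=2.20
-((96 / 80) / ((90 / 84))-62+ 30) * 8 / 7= 6176 / 175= 35.29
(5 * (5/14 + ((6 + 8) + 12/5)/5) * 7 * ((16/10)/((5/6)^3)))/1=351.96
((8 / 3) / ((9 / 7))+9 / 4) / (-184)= -467 / 19872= -0.02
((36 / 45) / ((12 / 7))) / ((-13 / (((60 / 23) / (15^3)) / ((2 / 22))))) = -308 / 1009125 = -0.00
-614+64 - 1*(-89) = -461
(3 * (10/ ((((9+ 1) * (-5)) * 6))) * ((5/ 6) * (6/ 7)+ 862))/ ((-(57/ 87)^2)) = 5078799/ 25270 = 200.98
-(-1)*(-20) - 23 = -43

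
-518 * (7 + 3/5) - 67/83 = -1634107/415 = -3937.61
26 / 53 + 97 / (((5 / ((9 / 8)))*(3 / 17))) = 263231 / 2120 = 124.17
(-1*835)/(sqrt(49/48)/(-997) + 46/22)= -10079489822160/25239870599- 2820493060*sqrt(3)/25239870599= -399.54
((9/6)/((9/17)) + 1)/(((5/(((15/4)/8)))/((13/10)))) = 299/640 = 0.47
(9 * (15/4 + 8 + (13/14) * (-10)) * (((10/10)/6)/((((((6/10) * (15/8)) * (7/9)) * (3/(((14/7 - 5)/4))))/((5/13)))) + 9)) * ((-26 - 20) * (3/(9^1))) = -1945662/637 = -3054.41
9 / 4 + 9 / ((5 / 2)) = 117 / 20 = 5.85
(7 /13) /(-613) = -7 /7969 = -0.00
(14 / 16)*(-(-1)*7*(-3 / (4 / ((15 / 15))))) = -147 / 32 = -4.59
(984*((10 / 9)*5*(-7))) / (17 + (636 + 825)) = -57400 / 2217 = -25.89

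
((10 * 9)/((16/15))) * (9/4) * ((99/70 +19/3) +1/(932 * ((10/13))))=614237985/417536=1471.10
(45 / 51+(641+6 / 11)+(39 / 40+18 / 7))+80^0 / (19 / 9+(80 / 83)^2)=6378617236961 / 9869388760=646.30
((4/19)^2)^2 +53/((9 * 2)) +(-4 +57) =55.95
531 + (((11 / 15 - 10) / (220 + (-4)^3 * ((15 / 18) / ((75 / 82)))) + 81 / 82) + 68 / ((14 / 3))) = 1141211871 / 2088212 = 546.50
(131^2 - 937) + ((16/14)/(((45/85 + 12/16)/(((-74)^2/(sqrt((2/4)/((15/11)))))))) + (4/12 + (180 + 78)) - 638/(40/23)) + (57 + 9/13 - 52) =2978944 * sqrt(330)/6699 + 12574517/780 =24199.28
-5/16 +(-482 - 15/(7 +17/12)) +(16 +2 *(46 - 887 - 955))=-6561113/1616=-4060.09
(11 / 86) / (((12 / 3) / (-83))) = -913 / 344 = -2.65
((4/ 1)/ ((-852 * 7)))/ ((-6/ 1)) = 1/ 8946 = 0.00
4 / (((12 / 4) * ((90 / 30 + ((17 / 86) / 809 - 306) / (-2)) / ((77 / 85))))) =42857584 / 5535303105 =0.01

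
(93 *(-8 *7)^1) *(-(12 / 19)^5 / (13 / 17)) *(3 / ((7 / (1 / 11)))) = 9441681408 / 354082157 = 26.67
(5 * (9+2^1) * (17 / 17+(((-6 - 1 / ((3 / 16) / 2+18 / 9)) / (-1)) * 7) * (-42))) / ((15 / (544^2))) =-415144643584 / 201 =-2065396236.74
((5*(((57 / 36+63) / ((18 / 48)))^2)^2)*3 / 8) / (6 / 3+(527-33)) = 58185546875 / 17496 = 3325648.54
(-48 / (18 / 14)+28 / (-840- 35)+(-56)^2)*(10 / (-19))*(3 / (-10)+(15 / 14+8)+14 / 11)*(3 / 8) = -1123351899 / 182875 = -6142.73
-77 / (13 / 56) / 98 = -44 / 13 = -3.38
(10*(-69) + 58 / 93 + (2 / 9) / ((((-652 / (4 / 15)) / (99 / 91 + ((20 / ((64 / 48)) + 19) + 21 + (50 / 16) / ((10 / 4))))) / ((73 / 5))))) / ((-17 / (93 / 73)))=47553912697 / 920387650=51.67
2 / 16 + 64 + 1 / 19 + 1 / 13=64.25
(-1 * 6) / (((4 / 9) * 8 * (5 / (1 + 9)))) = -27 / 8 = -3.38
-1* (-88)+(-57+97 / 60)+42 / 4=2587 / 60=43.12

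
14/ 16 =7/ 8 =0.88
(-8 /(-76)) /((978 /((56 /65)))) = 56 /603915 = 0.00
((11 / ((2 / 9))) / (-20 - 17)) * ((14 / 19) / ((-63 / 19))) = 11 / 37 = 0.30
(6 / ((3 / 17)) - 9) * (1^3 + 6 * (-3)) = -425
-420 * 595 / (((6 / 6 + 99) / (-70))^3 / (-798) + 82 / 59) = -1008916646850 / 5625887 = -179334.68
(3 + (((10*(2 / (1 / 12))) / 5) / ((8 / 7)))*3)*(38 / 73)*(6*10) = 294120 / 73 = 4029.04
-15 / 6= -5 / 2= -2.50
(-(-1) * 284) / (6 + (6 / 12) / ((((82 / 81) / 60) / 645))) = 11644 / 783921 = 0.01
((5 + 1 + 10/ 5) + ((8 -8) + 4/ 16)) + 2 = 41/ 4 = 10.25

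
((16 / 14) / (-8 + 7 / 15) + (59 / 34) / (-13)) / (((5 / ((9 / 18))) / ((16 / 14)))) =-199418 / 6118385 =-0.03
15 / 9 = 1.67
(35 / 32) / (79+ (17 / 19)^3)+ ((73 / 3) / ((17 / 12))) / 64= 0.28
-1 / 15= -0.07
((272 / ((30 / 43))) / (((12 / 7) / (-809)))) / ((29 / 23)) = -190424038 / 1305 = -145918.80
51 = 51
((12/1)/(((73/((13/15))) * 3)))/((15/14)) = 728/16425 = 0.04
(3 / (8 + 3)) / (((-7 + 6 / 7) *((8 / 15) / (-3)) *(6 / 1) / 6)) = 945 / 3784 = 0.25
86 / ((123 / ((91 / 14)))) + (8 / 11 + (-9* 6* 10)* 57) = -41638207 / 1353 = -30774.73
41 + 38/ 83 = 3441/ 83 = 41.46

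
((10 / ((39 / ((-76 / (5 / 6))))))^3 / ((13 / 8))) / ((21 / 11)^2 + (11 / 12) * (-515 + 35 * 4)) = 108781764608 / 4701454771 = 23.14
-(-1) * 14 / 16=7 / 8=0.88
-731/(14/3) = -2193/14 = -156.64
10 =10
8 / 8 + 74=75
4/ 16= 1/ 4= 0.25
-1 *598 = -598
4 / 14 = 2 / 7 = 0.29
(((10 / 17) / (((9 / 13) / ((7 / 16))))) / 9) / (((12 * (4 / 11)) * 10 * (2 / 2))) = 1001 / 1057536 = 0.00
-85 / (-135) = 17 / 27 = 0.63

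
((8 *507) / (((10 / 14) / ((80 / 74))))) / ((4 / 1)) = 56784 / 37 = 1534.70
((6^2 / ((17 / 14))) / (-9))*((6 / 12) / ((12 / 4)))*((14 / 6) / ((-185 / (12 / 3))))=784 / 28305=0.03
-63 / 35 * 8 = -72 / 5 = -14.40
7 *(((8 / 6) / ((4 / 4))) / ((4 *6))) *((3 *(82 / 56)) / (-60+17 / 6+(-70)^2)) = 41 / 116228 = 0.00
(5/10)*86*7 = 301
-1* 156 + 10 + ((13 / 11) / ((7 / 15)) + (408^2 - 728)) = 12750625 / 77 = 165592.53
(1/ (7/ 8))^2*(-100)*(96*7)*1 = -87771.43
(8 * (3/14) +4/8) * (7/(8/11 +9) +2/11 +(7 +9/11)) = 28923/1498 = 19.31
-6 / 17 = -0.35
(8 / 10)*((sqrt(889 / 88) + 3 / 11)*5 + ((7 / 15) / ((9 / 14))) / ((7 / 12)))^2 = 2582*sqrt(19558) / 5445 + 508395323 / 2450250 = 273.80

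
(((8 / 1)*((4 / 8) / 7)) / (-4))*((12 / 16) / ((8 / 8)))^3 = -27 / 448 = -0.06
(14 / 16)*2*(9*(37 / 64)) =9.11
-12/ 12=-1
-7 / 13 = -0.54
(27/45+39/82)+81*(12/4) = 100071/410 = 244.08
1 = 1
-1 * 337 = -337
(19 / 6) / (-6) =-19 / 36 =-0.53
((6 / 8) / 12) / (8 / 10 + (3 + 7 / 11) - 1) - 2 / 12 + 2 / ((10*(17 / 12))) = -1877 / 257040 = -0.01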